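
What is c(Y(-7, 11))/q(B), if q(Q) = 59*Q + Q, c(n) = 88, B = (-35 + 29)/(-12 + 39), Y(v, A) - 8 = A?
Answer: -33/5 ≈ -6.6000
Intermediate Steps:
Y(v, A) = 8 + A
B = -2/9 (B = -6/27 = -6*1/27 = -2/9 ≈ -0.22222)
q(Q) = 60*Q
c(Y(-7, 11))/q(B) = 88/((60*(-2/9))) = 88/(-40/3) = 88*(-3/40) = -33/5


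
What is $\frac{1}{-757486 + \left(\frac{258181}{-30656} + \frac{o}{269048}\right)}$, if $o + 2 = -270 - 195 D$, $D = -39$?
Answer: $- \frac{2152384}{1630418815069} \approx -1.3201 \cdot 10^{-6}$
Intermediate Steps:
$o = 7333$ ($o = -2 - -7335 = -2 + \left(-270 + 7605\right) = -2 + 7335 = 7333$)
$\frac{1}{-757486 + \left(\frac{258181}{-30656} + \frac{o}{269048}\right)} = \frac{1}{-757486 + \left(\frac{258181}{-30656} + \frac{7333}{269048}\right)} = \frac{1}{-757486 + \left(258181 \left(- \frac{1}{30656}\right) + 7333 \cdot \frac{1}{269048}\right)} = \frac{1}{-757486 + \left(- \frac{539}{64} + \frac{7333}{269048}\right)} = \frac{1}{-757486 - \frac{18068445}{2152384}} = \frac{1}{- \frac{1630418815069}{2152384}} = - \frac{2152384}{1630418815069}$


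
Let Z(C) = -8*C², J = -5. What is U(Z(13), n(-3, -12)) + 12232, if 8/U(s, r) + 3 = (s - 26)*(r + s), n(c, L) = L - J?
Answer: 22906854176/1872699 ≈ 12232.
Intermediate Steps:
n(c, L) = 5 + L (n(c, L) = L - 1*(-5) = L + 5 = 5 + L)
U(s, r) = 8/(-3 + (-26 + s)*(r + s)) (U(s, r) = 8/(-3 + (s - 26)*(r + s)) = 8/(-3 + (-26 + s)*(r + s)))
U(Z(13), n(-3, -12)) + 12232 = 8/(-3 + (-8*13²)² - 26*(5 - 12) - (-208)*13² + (5 - 12)*(-8*13²)) + 12232 = 8/(-3 + (-8*169)² - 26*(-7) - (-208)*169 - (-56)*169) + 12232 = 8/(-3 + (-1352)² + 182 - 26*(-1352) - 7*(-1352)) + 12232 = 8/(-3 + 1827904 + 182 + 35152 + 9464) + 12232 = 8/1872699 + 12232 = 22906854176/1872699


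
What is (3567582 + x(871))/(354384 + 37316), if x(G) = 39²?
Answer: 3569103/391700 ≈ 9.1118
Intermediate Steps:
x(G) = 1521
(3567582 + x(871))/(354384 + 37316) = (3567582 + 1521)/(354384 + 37316) = 3569103/391700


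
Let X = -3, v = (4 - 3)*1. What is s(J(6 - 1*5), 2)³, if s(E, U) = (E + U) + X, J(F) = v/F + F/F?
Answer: 1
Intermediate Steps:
v = 1 (v = 1*1 = 1)
J(F) = 1 + 1/F (J(F) = 1/F + F/F = 1/F + 1 = 1 + 1/F)
s(E, U) = -3 + E + U (s(E, U) = (E + U) - 3 = -3 + E + U)
s(J(6 - 1*5), 2)³ = (-3 + (1 + (6 - 1*5))/(6 - 1*5) + 2)³ = (-3 + (1 + (6 - 5))/(6 - 5) + 2)³ = (-3 + (1 + 1)/1 + 2)³ = (-3 + 1*2 + 2)³ = (-3 + 2 + 2)³ = 1³ = 1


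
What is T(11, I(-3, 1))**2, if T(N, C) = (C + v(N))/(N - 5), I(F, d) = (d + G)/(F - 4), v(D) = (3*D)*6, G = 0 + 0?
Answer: 1918225/1764 ≈ 1087.4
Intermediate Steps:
G = 0
v(D) = 18*D
I(F, d) = d/(-4 + F) (I(F, d) = (d + 0)/(F - 4) = d/(-4 + F))
T(N, C) = (C + 18*N)/(-5 + N) (T(N, C) = (C + 18*N)/(N - 5) = (C + 18*N)/(-5 + N))
T(11, I(-3, 1))**2 = ((1/(-4 - 3) + 18*11)/(-5 + 11))**2 = ((1/(-7) + 198)/6)**2 = ((1*(-1/7) + 198)/6)**2 = ((-1/7 + 198)/6)**2 = ((1/6)*(1385/7))**2 = (1385/42)**2 = 1918225/1764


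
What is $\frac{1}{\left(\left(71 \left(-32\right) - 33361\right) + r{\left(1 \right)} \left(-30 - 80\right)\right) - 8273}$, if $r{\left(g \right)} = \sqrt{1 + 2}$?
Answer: $- \frac{21953}{963850268} + \frac{55 \sqrt{3}}{963850268} \approx -2.2678 \cdot 10^{-5}$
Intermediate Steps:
$r{\left(g \right)} = \sqrt{3}$
$\frac{1}{\left(\left(71 \left(-32\right) - 33361\right) + r{\left(1 \right)} \left(-30 - 80\right)\right) - 8273} = \frac{1}{\left(\left(71 \left(-32\right) - 33361\right) + \sqrt{3} \left(-30 - 80\right)\right) - 8273} = \frac{1}{\left(\left(-2272 - 33361\right) + \sqrt{3} \left(-110\right)\right) - 8273} = \frac{1}{\left(-35633 - 110 \sqrt{3}\right) - 8273} = \frac{1}{-43906 - 110 \sqrt{3}}$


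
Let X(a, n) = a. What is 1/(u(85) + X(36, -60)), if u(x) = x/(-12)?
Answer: 12/347 ≈ 0.034582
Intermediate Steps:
u(x) = -x/12 (u(x) = x*(-1/12) = -x/12)
1/(u(85) + X(36, -60)) = 1/(-1/12*85 + 36) = 1/(-85/12 + 36) = 1/(347/12) = 12/347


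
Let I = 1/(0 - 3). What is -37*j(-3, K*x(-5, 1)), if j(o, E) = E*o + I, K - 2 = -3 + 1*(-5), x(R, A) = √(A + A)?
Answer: 37/3 - 666*√2 ≈ -929.53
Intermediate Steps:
x(R, A) = √2*√A (x(R, A) = √(2*A) = √2*√A)
K = -6 (K = 2 + (-3 + 1*(-5)) = 2 + (-3 - 5) = 2 - 8 = -6)
I = -⅓ (I = 1/(-3) = -⅓ ≈ -0.33333)
j(o, E) = -⅓ + E*o (j(o, E) = E*o - ⅓ = -⅓ + E*o)
-37*j(-3, K*x(-5, 1)) = -37*(-⅓ - 6*√2*√1*(-3)) = -37*(-⅓ - 6*√2*(-3)) = -37*(-⅓ + 18*√2) = 37/3 - 666*√2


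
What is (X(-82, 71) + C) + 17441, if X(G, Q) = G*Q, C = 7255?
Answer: 18874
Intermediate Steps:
(X(-82, 71) + C) + 17441 = (-82*71 + 7255) + 17441 = (-5822 + 7255) + 17441 = 1433 + 17441 = 18874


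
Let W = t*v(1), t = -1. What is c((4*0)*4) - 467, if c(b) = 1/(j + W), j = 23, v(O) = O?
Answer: -10273/22 ≈ -466.95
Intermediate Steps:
W = -1 (W = -1*1 = -1)
c(b) = 1/22 (c(b) = 1/(23 - 1) = 1/22)
c((4*0)*4) - 467 = 1/22 - 467 = -10273/22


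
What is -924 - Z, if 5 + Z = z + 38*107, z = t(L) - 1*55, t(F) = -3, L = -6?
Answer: -4927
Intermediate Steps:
z = -58 (z = -3 - 1*55 = -3 - 55 = -58)
Z = 4003 (Z = -5 + (-58 + 38*107) = -5 + (-58 + 4066) = -5 + 4008 = 4003)
-924 - Z = -924 - 1*4003 = -924 - 4003 = -4927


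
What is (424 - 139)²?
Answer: 81225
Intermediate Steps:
(424 - 139)² = 285² = 81225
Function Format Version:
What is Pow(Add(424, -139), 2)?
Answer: 81225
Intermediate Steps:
Pow(Add(424, -139), 2) = Pow(285, 2) = 81225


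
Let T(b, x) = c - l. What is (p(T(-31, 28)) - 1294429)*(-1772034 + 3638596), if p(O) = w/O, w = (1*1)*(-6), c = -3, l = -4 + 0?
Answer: -2416143182470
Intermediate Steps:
l = -4
T(b, x) = 1 (T(b, x) = -3 - 1*(-4) = -3 + 4 = 1)
w = -6 (w = 1*(-6) = -6)
p(O) = -6/O
(p(T(-31, 28)) - 1294429)*(-1772034 + 3638596) = (-6/1 - 1294429)*(-1772034 + 3638596) = (-6*1 - 1294429)*1866562 = (-6 - 1294429)*1866562 = -1294435*1866562 = -2416143182470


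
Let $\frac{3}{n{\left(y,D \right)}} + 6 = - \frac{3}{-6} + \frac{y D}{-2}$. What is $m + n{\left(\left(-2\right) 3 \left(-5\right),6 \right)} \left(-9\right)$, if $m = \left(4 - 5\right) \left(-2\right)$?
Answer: $\frac{436}{191} \approx 2.2827$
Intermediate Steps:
$m = 2$ ($m = \left(-1\right) \left(-2\right) = 2$)
$n{\left(y,D \right)} = \frac{3}{- \frac{11}{2} - \frac{D y}{2}}$ ($n{\left(y,D \right)} = \frac{3}{-6 + \left(- \frac{3}{-6} + \frac{y D}{-2}\right)} = \frac{3}{-6 + \left(\left(-3\right) \left(- \frac{1}{6}\right) + D y \left(- \frac{1}{2}\right)\right)} = \frac{3}{-6 - \left(- \frac{1}{2} + \frac{D y}{2}\right)} = \frac{3}{- \frac{11}{2} - \frac{D y}{2}}$)
$m + n{\left(\left(-2\right) 3 \left(-5\right),6 \right)} \left(-9\right) = 2 + - \frac{6}{11 + 6 \left(-2\right) 3 \left(-5\right)} \left(-9\right) = 2 + - \frac{6}{11 + 6 \left(\left(-6\right) \left(-5\right)\right)} \left(-9\right) = 2 + - \frac{6}{11 + 6 \cdot 30} \left(-9\right) = 2 + - \frac{6}{11 + 180} \left(-9\right) = 2 + - \frac{6}{191} \left(-9\right) = 2 + \left(-6\right) \frac{1}{191} \left(-9\right) = 2 - - \frac{54}{191} = 2 + \frac{54}{191} = \frac{436}{191}$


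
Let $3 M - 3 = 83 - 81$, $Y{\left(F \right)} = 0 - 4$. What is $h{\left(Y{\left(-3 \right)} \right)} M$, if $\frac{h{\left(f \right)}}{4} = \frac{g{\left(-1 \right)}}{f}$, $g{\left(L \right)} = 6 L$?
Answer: $10$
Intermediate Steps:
$Y{\left(F \right)} = -4$
$h{\left(f \right)} = - \frac{24}{f}$ ($h{\left(f \right)} = 4 \frac{6 \left(-1\right)}{f} = 4 \left(- \frac{6}{f}\right) = - \frac{24}{f}$)
$M = \frac{5}{3}$ ($M = 1 + \frac{83 - 81}{3} = 1 + \frac{1}{3} \cdot 2 = 1 + \frac{2}{3} = \frac{5}{3} \approx 1.6667$)
$h{\left(Y{\left(-3 \right)} \right)} M = - \frac{24}{-4} \cdot \frac{5}{3} = \left(-24\right) \left(- \frac{1}{4}\right) \frac{5}{3} = 6 \cdot \frac{5}{3} = 10$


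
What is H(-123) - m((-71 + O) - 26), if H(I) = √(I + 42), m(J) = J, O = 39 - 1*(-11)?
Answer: 47 + 9*I ≈ 47.0 + 9.0*I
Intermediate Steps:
O = 50 (O = 39 + 11 = 50)
H(I) = √(42 + I)
H(-123) - m((-71 + O) - 26) = √(42 - 123) - ((-71 + 50) - 26) = √(-81) - (-21 - 26) = 9*I - 1*(-47) = 9*I + 47 = 47 + 9*I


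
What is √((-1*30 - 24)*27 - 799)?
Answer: I*√2257 ≈ 47.508*I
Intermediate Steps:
√((-1*30 - 24)*27 - 799) = √((-30 - 24)*27 - 799) = √(-54*27 - 799) = √(-1458 - 799) = √(-2257) = I*√2257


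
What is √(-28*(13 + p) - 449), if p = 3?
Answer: I*√897 ≈ 29.95*I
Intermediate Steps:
√(-28*(13 + p) - 449) = √(-28*(13 + 3) - 449) = √(-28*16 - 449) = √(-448 - 449) = √(-897) = I*√897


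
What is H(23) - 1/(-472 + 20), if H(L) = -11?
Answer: -4971/452 ≈ -10.998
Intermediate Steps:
H(23) - 1/(-472 + 20) = -11 - 1/(-472 + 20) = -11 - 1/(-452) = -11 - 1*(-1/452) = -11 + 1/452 = -4971/452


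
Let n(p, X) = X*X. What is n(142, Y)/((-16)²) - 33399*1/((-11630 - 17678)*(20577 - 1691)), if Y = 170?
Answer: 499889787917/4428087104 ≈ 112.89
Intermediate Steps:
n(p, X) = X²
n(142, Y)/((-16)²) - 33399*1/((-11630 - 17678)*(20577 - 1691)) = 170²/((-16)²) - 33399*1/((-11630 - 17678)*(20577 - 1691)) = 28900/256 - 33399/((-29308*18886)) = 28900*(1/256) - 33399/(-553510888) = 7225/64 - 33399*(-1/553510888) = 7225/64 + 33399/553510888 = 499889787917/4428087104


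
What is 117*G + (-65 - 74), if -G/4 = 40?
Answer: -18859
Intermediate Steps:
G = -160 (G = -4*40 = -160)
117*G + (-65 - 74) = 117*(-160) + (-65 - 74) = -18720 - 139 = -18859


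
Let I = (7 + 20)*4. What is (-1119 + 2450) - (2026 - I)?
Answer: -587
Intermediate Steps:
I = 108 (I = 27*4 = 108)
(-1119 + 2450) - (2026 - I) = (-1119 + 2450) - (2026 - 1*108) = 1331 - (2026 - 108) = 1331 - 1*1918 = 1331 - 1918 = -587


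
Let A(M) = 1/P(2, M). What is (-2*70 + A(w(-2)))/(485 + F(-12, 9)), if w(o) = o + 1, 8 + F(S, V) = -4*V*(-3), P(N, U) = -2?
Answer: -281/1170 ≈ -0.24017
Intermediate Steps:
F(S, V) = -8 + 12*V (F(S, V) = -8 - 4*V*(-3) = -8 + 12*V)
w(o) = 1 + o
A(M) = -1/2 (A(M) = 1/(-2) = -1/2)
(-2*70 + A(w(-2)))/(485 + F(-12, 9)) = (-2*70 - 1/2)/(485 + (-8 + 12*9)) = (-140 - 1/2)/(485 + (-8 + 108)) = -281/(2*(485 + 100)) = -281/2/585 = -281/2*1/585 = -281/1170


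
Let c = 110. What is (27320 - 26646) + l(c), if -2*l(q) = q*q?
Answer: -5376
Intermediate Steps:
l(q) = -q**2/2 (l(q) = -q*q/2 = -q**2/2)
(27320 - 26646) + l(c) = (27320 - 26646) - 1/2*110**2 = 674 - 1/2*12100 = 674 - 6050 = -5376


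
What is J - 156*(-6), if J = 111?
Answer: 1047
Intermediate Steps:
J - 156*(-6) = 111 - 156*(-6) = 111 + 936 = 1047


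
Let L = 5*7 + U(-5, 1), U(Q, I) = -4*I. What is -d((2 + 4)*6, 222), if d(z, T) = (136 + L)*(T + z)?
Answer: -43086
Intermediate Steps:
L = 31 (L = 5*7 - 4*1 = 35 - 4 = 31)
d(z, T) = 167*T + 167*z (d(z, T) = (136 + 31)*(T + z) = 167*(T + z) = 167*T + 167*z)
-d((2 + 4)*6, 222) = -(167*222 + 167*((2 + 4)*6)) = -(37074 + 167*(6*6)) = -(37074 + 167*36) = -(37074 + 6012) = -1*43086 = -43086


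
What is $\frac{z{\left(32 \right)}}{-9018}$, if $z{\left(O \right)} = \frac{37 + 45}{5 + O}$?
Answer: $- \frac{41}{166833} \approx -0.00024575$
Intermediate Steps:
$z{\left(O \right)} = \frac{82}{5 + O}$
$\frac{z{\left(32 \right)}}{-9018} = \frac{82 \frac{1}{5 + 32}}{-9018} = \frac{82}{37} \left(- \frac{1}{9018}\right) = - \frac{41}{166833}$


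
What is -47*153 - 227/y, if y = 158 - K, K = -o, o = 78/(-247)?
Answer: -21548549/2996 ≈ -7192.4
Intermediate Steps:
o = -6/19 (o = 78*(-1/247) = -6/19 ≈ -0.31579)
K = 6/19 (K = -1*(-6/19) = 6/19 ≈ 0.31579)
y = 2996/19 (y = 158 - 1*6/19 = 158 - 6/19 = 2996/19 ≈ 157.68)
-47*153 - 227/y = -47*153 - 227/2996/19 = -7191 - 227*19/2996 = -7191 - 4313/2996 = -21548549/2996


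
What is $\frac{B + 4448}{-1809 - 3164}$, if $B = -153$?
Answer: $- \frac{4295}{4973} \approx -0.86366$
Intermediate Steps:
$\frac{B + 4448}{-1809 - 3164} = \frac{-153 + 4448}{-1809 - 3164} = \frac{4295}{-4973} = 4295 \left(- \frac{1}{4973}\right) = - \frac{4295}{4973}$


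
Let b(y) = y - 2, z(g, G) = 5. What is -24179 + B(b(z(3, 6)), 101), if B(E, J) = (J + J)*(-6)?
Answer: -25391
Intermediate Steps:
b(y) = -2 + y
B(E, J) = -12*J (B(E, J) = (2*J)*(-6) = -12*J)
-24179 + B(b(z(3, 6)), 101) = -24179 - 12*101 = -24179 - 1212 = -25391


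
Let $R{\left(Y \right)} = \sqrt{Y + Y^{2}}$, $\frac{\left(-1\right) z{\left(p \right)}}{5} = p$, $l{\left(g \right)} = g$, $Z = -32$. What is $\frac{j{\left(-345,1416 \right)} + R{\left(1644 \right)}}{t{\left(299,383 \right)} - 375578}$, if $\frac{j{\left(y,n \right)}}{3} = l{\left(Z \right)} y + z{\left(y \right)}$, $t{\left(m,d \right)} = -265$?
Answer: $- \frac{555}{5447} - \frac{2 \sqrt{676095}}{375843} \approx -0.10627$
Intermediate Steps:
$z{\left(p \right)} = - 5 p$
$j{\left(y,n \right)} = - 111 y$ ($j{\left(y,n \right)} = 3 \left(- 32 y - 5 y\right) = 3 \left(- 37 y\right) = - 111 y$)
$\frac{j{\left(-345,1416 \right)} + R{\left(1644 \right)}}{t{\left(299,383 \right)} - 375578} = \frac{\left(-111\right) \left(-345\right) + \sqrt{1644 \left(1 + 1644\right)}}{-265 - 375578} = \frac{38295 + \sqrt{1644 \cdot 1645}}{-375843} = \left(38295 + \sqrt{2704380}\right) \left(- \frac{1}{375843}\right) = \left(38295 + 2 \sqrt{676095}\right) \left(- \frac{1}{375843}\right) = - \frac{555}{5447} - \frac{2 \sqrt{676095}}{375843}$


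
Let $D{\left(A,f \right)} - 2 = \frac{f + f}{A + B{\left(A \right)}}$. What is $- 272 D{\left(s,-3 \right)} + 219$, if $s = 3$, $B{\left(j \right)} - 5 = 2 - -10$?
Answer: $- \frac{1217}{5} \approx -243.4$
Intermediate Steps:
$B{\left(j \right)} = 17$ ($B{\left(j \right)} = 5 + \left(2 - -10\right) = 5 + \left(2 + 10\right) = 5 + 12 = 17$)
$D{\left(A,f \right)} = 2 + \frac{2 f}{17 + A}$ ($D{\left(A,f \right)} = 2 + \frac{f + f}{A + 17} = 2 + \frac{2 f}{17 + A}$)
$- 272 D{\left(s,-3 \right)} + 219 = - 272 \frac{2 \left(17 + 3 - 3\right)}{17 + 3} + 219 = - 272 \cdot 2 \cdot \frac{1}{20} \cdot 17 + 219 = \left(-272\right) \frac{17}{10} + 219 = - \frac{2312}{5} + 219 = - \frac{1217}{5}$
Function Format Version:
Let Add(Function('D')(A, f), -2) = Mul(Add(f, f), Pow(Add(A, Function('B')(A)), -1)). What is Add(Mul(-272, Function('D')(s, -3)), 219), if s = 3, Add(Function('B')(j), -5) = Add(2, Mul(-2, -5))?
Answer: Rational(-1217, 5) ≈ -243.40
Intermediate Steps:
Function('B')(j) = 17 (Function('B')(j) = Add(5, Add(2, Mul(-2, -5))) = Add(5, Add(2, 10)) = Add(5, 12) = 17)
Function('D')(A, f) = Add(2, Mul(2, f, Pow(Add(17, A), -1))) (Function('D')(A, f) = Add(2, Mul(Add(f, f), Pow(Add(A, 17), -1))) = Add(2, Mul(Mul(2, f), Pow(Add(17, A), -1))) = Add(2, Mul(2, f, Pow(Add(17, A), -1))))
Add(Mul(-272, Function('D')(s, -3)), 219) = Add(Mul(-272, Mul(2, Pow(Add(17, 3), -1), Add(17, 3, -3))), 219) = Add(Mul(-272, Mul(2, Pow(20, -1), 17)), 219) = Add(Mul(-272, Mul(2, Rational(1, 20), 17)), 219) = Add(Mul(-272, Rational(17, 10)), 219) = Add(Rational(-2312, 5), 219) = Rational(-1217, 5)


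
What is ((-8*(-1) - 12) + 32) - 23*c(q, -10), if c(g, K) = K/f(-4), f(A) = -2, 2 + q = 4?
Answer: -87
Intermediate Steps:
q = 2 (q = -2 + 4 = 2)
c(g, K) = -K/2 (c(g, K) = K/(-2) = K*(-½) = -K/2)
((-8*(-1) - 12) + 32) - 23*c(q, -10) = ((-8*(-1) - 12) + 32) - (-23)*(-10)/2 = ((8 - 12) + 32) - 23*5 = (-4 + 32) - 115 = 28 - 115 = -87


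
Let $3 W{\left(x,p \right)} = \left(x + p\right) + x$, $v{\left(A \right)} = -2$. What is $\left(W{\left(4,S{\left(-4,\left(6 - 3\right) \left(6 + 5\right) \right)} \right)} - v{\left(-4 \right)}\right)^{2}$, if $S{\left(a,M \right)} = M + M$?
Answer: $\frac{6400}{9} \approx 711.11$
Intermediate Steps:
$S{\left(a,M \right)} = 2 M$
$W{\left(x,p \right)} = \frac{p}{3} + \frac{2 x}{3}$ ($W{\left(x,p \right)} = \frac{\left(x + p\right) + x}{3} = \frac{\left(p + x\right) + x}{3} = \frac{p + 2 x}{3} = \frac{p}{3} + \frac{2 x}{3}$)
$\left(W{\left(4,S{\left(-4,\left(6 - 3\right) \left(6 + 5\right) \right)} \right)} - v{\left(-4 \right)}\right)^{2} = \left(\left(\frac{2 \left(6 - 3\right) \left(6 + 5\right)}{3} + \frac{2}{3} \cdot 4\right) - -2\right)^{2} = \left(\left(\frac{2 \cdot 3 \cdot 11}{3} + \frac{8}{3}\right) + 2\right)^{2} = \left(\left(\frac{2 \cdot 33}{3} + \frac{8}{3}\right) + 2\right)^{2} = \left(\left(\frac{1}{3} \cdot 66 + \frac{8}{3}\right) + 2\right)^{2} = \left(\left(22 + \frac{8}{3}\right) + 2\right)^{2} = \left(\frac{74}{3} + 2\right)^{2} = \left(\frac{80}{3}\right)^{2} = \frac{6400}{9}$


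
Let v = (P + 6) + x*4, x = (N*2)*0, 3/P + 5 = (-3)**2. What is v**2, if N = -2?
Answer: 729/16 ≈ 45.563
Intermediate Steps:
P = 3/4 (P = 3/(-5 + (-3)**2) = 3/(-5 + 9) = 3/4 ≈ 0.75000)
x = 0 (x = -2*2*0 = -4*0 = 0)
v = 27/4 (v = (3/4 + 6) + 0*4 = 27/4 + 0 = 27/4 ≈ 6.7500)
v**2 = (27/4)**2 = 729/16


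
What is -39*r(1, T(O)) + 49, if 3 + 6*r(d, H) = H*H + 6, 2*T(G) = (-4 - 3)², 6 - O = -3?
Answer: -30977/8 ≈ -3872.1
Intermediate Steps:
O = 9 (O = 6 - 1*(-3) = 6 + 3 = 9)
T(G) = 49/2 (T(G) = (-4 - 3)²/2 = (½)*(-7)² = (½)*49 = 49/2)
r(d, H) = ½ + H²/6 (r(d, H) = -½ + (H*H + 6)/6 = -½ + (H² + 6)/6 = -½ + (6 + H²)/6 = -½ + (1 + H²/6) = ½ + H²/6)
-39*r(1, T(O)) + 49 = -39*(½ + (49/2)²/6) + 49 = -39*(½ + (⅙)*(2401/4)) + 49 = -39*(½ + 2401/24) + 49 = -39*2413/24 + 49 = -31369/8 + 49 = -30977/8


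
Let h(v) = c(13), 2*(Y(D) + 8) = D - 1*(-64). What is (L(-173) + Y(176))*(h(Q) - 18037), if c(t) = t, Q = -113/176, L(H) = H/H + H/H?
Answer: -2054736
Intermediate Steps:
L(H) = 2 (L(H) = 1 + 1 = 2)
Q = -113/176 (Q = -113*1/176 = -113/176 ≈ -0.64205)
Y(D) = 24 + D/2 (Y(D) = -8 + (D - 1*(-64))/2 = -8 + (D + 64)/2 = -8 + (64 + D)/2 = -8 + (32 + D/2) = 24 + D/2)
h(v) = 13
(L(-173) + Y(176))*(h(Q) - 18037) = (2 + (24 + (½)*176))*(13 - 18037) = (2 + (24 + 88))*(-18024) = (2 + 112)*(-18024) = 114*(-18024) = -2054736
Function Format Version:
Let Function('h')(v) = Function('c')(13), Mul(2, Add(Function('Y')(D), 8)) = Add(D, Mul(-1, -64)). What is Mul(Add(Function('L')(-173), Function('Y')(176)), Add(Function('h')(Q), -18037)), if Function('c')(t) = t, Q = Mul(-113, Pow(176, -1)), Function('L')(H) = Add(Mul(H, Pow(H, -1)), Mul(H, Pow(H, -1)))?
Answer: -2054736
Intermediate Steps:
Function('L')(H) = 2 (Function('L')(H) = Add(1, 1) = 2)
Q = Rational(-113, 176) (Q = Mul(-113, Rational(1, 176)) = Rational(-113, 176) ≈ -0.64205)
Function('Y')(D) = Add(24, Mul(Rational(1, 2), D)) (Function('Y')(D) = Add(-8, Mul(Rational(1, 2), Add(D, Mul(-1, -64)))) = Add(-8, Mul(Rational(1, 2), Add(D, 64))) = Add(-8, Mul(Rational(1, 2), Add(64, D))) = Add(-8, Add(32, Mul(Rational(1, 2), D))) = Add(24, Mul(Rational(1, 2), D)))
Function('h')(v) = 13
Mul(Add(Function('L')(-173), Function('Y')(176)), Add(Function('h')(Q), -18037)) = Mul(Add(2, Add(24, Mul(Rational(1, 2), 176))), Add(13, -18037)) = Mul(Add(2, Add(24, 88)), -18024) = Mul(Add(2, 112), -18024) = Mul(114, -18024) = -2054736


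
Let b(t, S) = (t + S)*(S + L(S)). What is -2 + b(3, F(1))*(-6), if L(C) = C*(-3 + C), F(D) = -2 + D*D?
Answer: -38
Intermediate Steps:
F(D) = -2 + D²
b(t, S) = (S + t)*(S + S*(-3 + S)) (b(t, S) = (t + S)*(S + S*(-3 + S)) = (S + t)*(S + S*(-3 + S)))
-2 + b(3, F(1))*(-6) = -2 + ((-2 + 1²)*((-2 + 1²) + 3 + (-2 + 1²)*(-3 + (-2 + 1²)) + 3*(-3 + (-2 + 1²))))*(-6) = -2 + ((-2 + 1)*((-2 + 1) + 3 + (-2 + 1)*(-3 + (-2 + 1)) + 3*(-3 + (-2 + 1))))*(-6) = -2 - (-1 + 3 - (-3 - 1) + 3*(-3 - 1))*(-6) = -2 - (-1 + 3 - 1*(-4) + 3*(-4))*(-6) = -2 - (-1 + 3 + 4 - 12)*(-6) = -2 - 1*(-6)*(-6) = -2 + 6*(-6) = -2 - 36 = -38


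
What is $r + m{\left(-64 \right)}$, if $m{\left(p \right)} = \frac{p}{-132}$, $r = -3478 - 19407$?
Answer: $- \frac{755189}{33} \approx -22885.0$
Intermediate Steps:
$r = -22885$
$m{\left(p \right)} = - \frac{p}{132}$ ($m{\left(p \right)} = p \left(- \frac{1}{132}\right) = - \frac{p}{132}$)
$r + m{\left(-64 \right)} = -22885 - - \frac{16}{33} = -22885 + \frac{16}{33} = - \frac{755189}{33}$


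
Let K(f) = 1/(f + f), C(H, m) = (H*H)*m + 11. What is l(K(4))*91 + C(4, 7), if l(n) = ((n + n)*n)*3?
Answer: 4209/32 ≈ 131.53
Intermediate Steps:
C(H, m) = 11 + m*H² (C(H, m) = H²*m + 11 = m*H² + 11 = 11 + m*H²)
K(f) = 1/(2*f)
l(n) = 6*n² (l(n) = ((2*n)*n)*3 = (2*n²)*3 = 6*n²)
l(K(4))*91 + C(4, 7) = (6*((½)/4)²)*91 + (11 + 7*4²) = (6*((½)*(¼))²)*91 + (11 + 7*16) = (6*(⅛)²)*91 + (11 + 112) = (6*(1/64))*91 + 123 = (3/32)*91 + 123 = 273/32 + 123 = 4209/32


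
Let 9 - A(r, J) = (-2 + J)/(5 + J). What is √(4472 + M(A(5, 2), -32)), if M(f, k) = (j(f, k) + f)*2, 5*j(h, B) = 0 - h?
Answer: 4*√7010/5 ≈ 66.981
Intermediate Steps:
j(h, B) = -h/5 (j(h, B) = (0 - h)/5 = (-h)/5 = -h/5)
A(r, J) = 9 - (-2 + J)/(5 + J)
M(f, k) = 8*f/5 (M(f, k) = (-f/5 + f)*2 = (4*f/5)*2 = 8*f/5)
√(4472 + M(A(5, 2), -32)) = √(4472 + 8*((47 + 8*2)/(5 + 2))/5) = √(4472 + 8*((47 + 16)/7)/5) = √(4472 + 8*((⅐)*63)/5) = √(4472 + (8/5)*9) = √(4472 + 72/5) = √(22432/5) = 4*√7010/5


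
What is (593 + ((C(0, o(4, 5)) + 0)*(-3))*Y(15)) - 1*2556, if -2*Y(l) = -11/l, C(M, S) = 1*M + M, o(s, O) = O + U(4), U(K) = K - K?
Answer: -1963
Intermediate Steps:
U(K) = 0
o(s, O) = O (o(s, O) = O + 0 = O)
C(M, S) = 2*M (C(M, S) = M + M = 2*M)
Y(l) = 11/(2*l) (Y(l) = -(-11)/(2*l) = 11/(2*l))
(593 + ((C(0, o(4, 5)) + 0)*(-3))*Y(15)) - 1*2556 = (593 + ((2*0 + 0)*(-3))*((11/2)/15)) - 1*2556 = (593 + ((0 + 0)*(-3))*((11/2)*(1/15))) - 2556 = (593 + (0*(-3))*(11/30)) - 2556 = (593 + 0*(11/30)) - 2556 = (593 + 0) - 2556 = 593 - 2556 = -1963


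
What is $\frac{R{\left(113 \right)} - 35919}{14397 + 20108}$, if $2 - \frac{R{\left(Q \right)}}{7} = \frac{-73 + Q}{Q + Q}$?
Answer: $- \frac{811481}{779813} \approx -1.0406$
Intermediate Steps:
$R{\left(Q \right)} = 14 - \frac{7 \left(-73 + Q\right)}{2 Q}$ ($R{\left(Q \right)} = 14 - 7 \frac{-73 + Q}{Q + Q} = 14 - 7 \frac{-73 + Q}{2 Q} = 14 - \frac{7 \left(-73 + Q\right)}{2 Q}$)
$\frac{R{\left(113 \right)} - 35919}{14397 + 20108} = \frac{\frac{7 \left(73 + 3 \cdot 113\right)}{2 \cdot 113} - 35919}{14397 + 20108} = \frac{\frac{7}{2} \cdot \frac{1}{113} \left(73 + 339\right) - 35919}{34505} = \left(\frac{7}{2} \cdot \frac{1}{113} \cdot 412 - 35919\right) \frac{1}{34505} = \left(\frac{1442}{113} - 35919\right) \frac{1}{34505} = \left(- \frac{4057405}{113}\right) \frac{1}{34505} = - \frac{811481}{779813}$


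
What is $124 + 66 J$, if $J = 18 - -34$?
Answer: $3556$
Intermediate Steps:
$J = 52$ ($J = 18 + 34 = 52$)
$124 + 66 J = 124 + 66 \cdot 52 = 124 + 3432 = 3556$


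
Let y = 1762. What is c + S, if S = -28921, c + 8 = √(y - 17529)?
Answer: -28929 + I*√15767 ≈ -28929.0 + 125.57*I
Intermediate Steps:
c = -8 + I*√15767 (c = -8 + √(1762 - 17529) = -8 + √(-15767) = -8 + I*√15767 ≈ -8.0 + 125.57*I)
c + S = (-8 + I*√15767) - 28921 = -28929 + I*√15767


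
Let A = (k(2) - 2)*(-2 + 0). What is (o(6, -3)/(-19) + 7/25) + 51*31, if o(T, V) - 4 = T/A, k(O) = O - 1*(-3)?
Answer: 751033/475 ≈ 1581.1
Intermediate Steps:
k(O) = 3 + O (k(O) = O + 3 = 3 + O)
A = -6 (A = ((3 + 2) - 2)*(-2 + 0) = (5 - 2)*(-2) = 3*(-2) = -6)
o(T, V) = 4 - T/6 (o(T, V) = 4 + T/(-6) = 4 + T*(-⅙) = 4 - T/6)
(o(6, -3)/(-19) + 7/25) + 51*31 = ((4 - ⅙*6)/(-19) + 7/25) + 51*31 = ((4 - 1)*(-1/19) + 7*(1/25)) + 1581 = (3*(-1/19) + 7/25) + 1581 = (-3/19 + 7/25) + 1581 = 58/475 + 1581 = 751033/475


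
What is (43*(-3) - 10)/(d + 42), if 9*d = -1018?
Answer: 1251/640 ≈ 1.9547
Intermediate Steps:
d = -1018/9 (d = (1/9)*(-1018) = -1018/9 ≈ -113.11)
(43*(-3) - 10)/(d + 42) = (43*(-3) - 10)/(-1018/9 + 42) = (-129 - 10)/(-640/9) = -139*(-9/640) = 1251/640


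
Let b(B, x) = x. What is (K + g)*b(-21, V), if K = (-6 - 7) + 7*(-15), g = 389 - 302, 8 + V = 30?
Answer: -682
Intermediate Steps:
V = 22 (V = -8 + 30 = 22)
g = 87
K = -118 (K = -13 - 105 = -118)
(K + g)*b(-21, V) = (-118 + 87)*22 = -31*22 = -682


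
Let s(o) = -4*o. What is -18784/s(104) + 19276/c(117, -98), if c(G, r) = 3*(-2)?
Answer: -123533/39 ≈ -3167.5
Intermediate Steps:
c(G, r) = -6
-18784/s(104) + 19276/c(117, -98) = -18784/((-4*104)) + 19276/(-6) = -18784/(-416) + 19276*(-1/6) = -18784*(-1/416) - 9638/3 = 587/13 - 9638/3 = -123533/39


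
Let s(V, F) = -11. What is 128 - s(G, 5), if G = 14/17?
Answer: 139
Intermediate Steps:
G = 14/17 (G = 14*(1/17) = 14/17 ≈ 0.82353)
128 - s(G, 5) = 128 - 1*(-11) = 128 + 11 = 139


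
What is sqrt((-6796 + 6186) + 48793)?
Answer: sqrt(48183) ≈ 219.51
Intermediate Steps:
sqrt((-6796 + 6186) + 48793) = sqrt(-610 + 48793) = sqrt(48183)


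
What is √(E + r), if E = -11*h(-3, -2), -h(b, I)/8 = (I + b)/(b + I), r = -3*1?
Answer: √85 ≈ 9.2195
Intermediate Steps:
r = -3
h(b, I) = -8 (h(b, I) = -8*(I + b)/(b + I) = -8*(I + b)/(I + b) = -8*1 = -8)
E = 88 (E = -11*(-8) = 88)
√(E + r) = √(88 - 3) = √85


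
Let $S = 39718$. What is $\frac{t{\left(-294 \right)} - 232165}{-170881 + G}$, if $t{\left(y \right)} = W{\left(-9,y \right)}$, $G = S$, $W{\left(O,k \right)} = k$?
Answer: $\frac{232459}{131163} \approx 1.7723$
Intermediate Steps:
$G = 39718$
$t{\left(y \right)} = y$
$\frac{t{\left(-294 \right)} - 232165}{-170881 + G} = \frac{-294 - 232165}{-170881 + 39718} = - \frac{232459}{-131163} = \left(-232459\right) \left(- \frac{1}{131163}\right) = \frac{232459}{131163}$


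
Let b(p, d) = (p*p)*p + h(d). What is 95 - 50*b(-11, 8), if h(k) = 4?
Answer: 66445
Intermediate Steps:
b(p, d) = 4 + p**3 (b(p, d) = (p*p)*p + 4 = p**2*p + 4 = p**3 + 4 = 4 + p**3)
95 - 50*b(-11, 8) = 95 - 50*(4 + (-11)**3) = 95 - 50*(4 - 1331) = 95 - 50*(-1327) = 95 + 66350 = 66445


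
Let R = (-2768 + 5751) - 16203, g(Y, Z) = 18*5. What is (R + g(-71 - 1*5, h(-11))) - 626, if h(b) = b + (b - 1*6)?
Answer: -13756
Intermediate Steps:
h(b) = -6 + 2*b (h(b) = b + (b - 6) = b + (-6 + b) = -6 + 2*b)
g(Y, Z) = 90
R = -13220 (R = 2983 - 16203 = -13220)
(R + g(-71 - 1*5, h(-11))) - 626 = (-13220 + 90) - 626 = -13130 - 626 = -13756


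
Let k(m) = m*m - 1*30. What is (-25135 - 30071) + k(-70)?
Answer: -50336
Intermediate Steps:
k(m) = -30 + m² (k(m) = m² - 30 = -30 + m²)
(-25135 - 30071) + k(-70) = (-25135 - 30071) + (-30 + (-70)²) = -55206 + (-30 + 4900) = -55206 + 4870 = -50336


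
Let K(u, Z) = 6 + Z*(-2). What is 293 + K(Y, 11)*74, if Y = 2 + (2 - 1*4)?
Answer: -891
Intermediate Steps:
Y = 0 (Y = 2 + (2 - 4) = 2 - 2 = 0)
K(u, Z) = 6 - 2*Z
293 + K(Y, 11)*74 = 293 + (6 - 2*11)*74 = 293 + (6 - 22)*74 = 293 - 16*74 = 293 - 1184 = -891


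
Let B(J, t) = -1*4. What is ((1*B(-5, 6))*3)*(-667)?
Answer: 8004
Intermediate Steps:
B(J, t) = -4
((1*B(-5, 6))*3)*(-667) = ((1*(-4))*3)*(-667) = -4*3*(-667) = -12*(-667) = 8004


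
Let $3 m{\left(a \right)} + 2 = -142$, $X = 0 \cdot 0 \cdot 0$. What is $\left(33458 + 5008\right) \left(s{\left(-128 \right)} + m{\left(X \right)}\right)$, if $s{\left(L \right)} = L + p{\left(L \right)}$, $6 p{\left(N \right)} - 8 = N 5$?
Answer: $-10821768$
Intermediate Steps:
$X = 0$ ($X = 0 \cdot 0 = 0$)
$m{\left(a \right)} = -48$ ($m{\left(a \right)} = - \frac{2}{3} + \frac{1}{3} \left(-142\right) = - \frac{2}{3} - \frac{142}{3} = -48$)
$p{\left(N \right)} = \frac{4}{3} + \frac{5 N}{6}$ ($p{\left(N \right)} = \frac{4}{3} + \frac{N 5}{6} = \frac{4}{3} + \frac{5 N}{6}$)
$s{\left(L \right)} = \frac{4}{3} + \frac{11 L}{6}$ ($s{\left(L \right)} = L + \left(\frac{4}{3} + \frac{5 L}{6}\right) = \frac{4}{3} + \frac{11 L}{6}$)
$\left(33458 + 5008\right) \left(s{\left(-128 \right)} + m{\left(X \right)}\right) = \left(33458 + 5008\right) \left(\left(\frac{4}{3} + \frac{11}{6} \left(-128\right)\right) - 48\right) = 38466 \left(\left(\frac{4}{3} - \frac{704}{3}\right) - 48\right) = 38466 \left(- \frac{700}{3} - 48\right) = 38466 \left(- \frac{844}{3}\right) = -10821768$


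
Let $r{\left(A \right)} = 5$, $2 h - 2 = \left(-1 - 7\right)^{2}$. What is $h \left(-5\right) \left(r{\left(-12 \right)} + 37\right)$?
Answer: $-6930$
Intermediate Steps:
$h = 33$ ($h = 1 + \frac{\left(-1 - 7\right)^{2}}{2} = 1 + \frac{\left(-8\right)^{2}}{2} = 1 + \frac{1}{2} \cdot 64 = 1 + 32 = 33$)
$h \left(-5\right) \left(r{\left(-12 \right)} + 37\right) = 33 \left(-5\right) \left(5 + 37\right) = \left(-165\right) 42 = -6930$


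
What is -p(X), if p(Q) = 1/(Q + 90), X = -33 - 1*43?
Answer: -1/14 ≈ -0.071429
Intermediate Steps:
X = -76 (X = -33 - 43 = -76)
p(Q) = 1/(90 + Q)
-p(X) = -1/(90 - 76) = -1/14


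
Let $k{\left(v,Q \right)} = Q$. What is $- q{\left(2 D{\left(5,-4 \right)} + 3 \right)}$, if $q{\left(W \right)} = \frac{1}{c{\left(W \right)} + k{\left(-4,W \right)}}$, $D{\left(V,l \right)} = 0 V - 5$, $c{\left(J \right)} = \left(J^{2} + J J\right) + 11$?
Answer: $- \frac{1}{102} \approx -0.0098039$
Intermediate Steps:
$c{\left(J \right)} = 11 + 2 J^{2}$ ($c{\left(J \right)} = \left(J^{2} + J^{2}\right) + 11 = 2 J^{2} + 11 = 11 + 2 J^{2}$)
$D{\left(V,l \right)} = -5$ ($D{\left(V,l \right)} = 0 - 5 = -5$)
$q{\left(W \right)} = \frac{1}{11 + W + 2 W^{2}}$ ($q{\left(W \right)} = \frac{1}{\left(11 + 2 W^{2}\right) + W} = \frac{1}{11 + W + 2 W^{2}}$)
$- q{\left(2 D{\left(5,-4 \right)} + 3 \right)} = - \frac{1}{11 + \left(2 \left(-5\right) + 3\right) + 2 \left(2 \left(-5\right) + 3\right)^{2}} = - \frac{1}{11 + \left(-10 + 3\right) + 2 \left(-10 + 3\right)^{2}} = - \frac{1}{11 - 7 + 2 \left(-7\right)^{2}} = - \frac{1}{11 - 7 + 2 \cdot 49} = - \frac{1}{11 - 7 + 98} = - \frac{1}{102}$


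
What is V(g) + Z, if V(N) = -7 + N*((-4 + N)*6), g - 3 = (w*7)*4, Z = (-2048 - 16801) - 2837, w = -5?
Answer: 94209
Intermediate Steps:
Z = -21686 (Z = -18849 - 2837 = -21686)
g = -137 (g = 3 - 5*7*4 = 3 - 35*4 = 3 - 140 = -137)
V(N) = -7 + N*(-24 + 6*N)
V(g) + Z = (-7 - 24*(-137) + 6*(-137)**2) - 21686 = (-7 + 3288 + 6*18769) - 21686 = (-7 + 3288 + 112614) - 21686 = 115895 - 21686 = 94209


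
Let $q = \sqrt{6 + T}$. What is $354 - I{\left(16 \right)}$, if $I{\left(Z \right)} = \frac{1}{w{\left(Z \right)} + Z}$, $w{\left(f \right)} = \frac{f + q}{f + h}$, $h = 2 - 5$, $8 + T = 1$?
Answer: $\frac{17759746}{50177} + \frac{13 i}{50177} \approx 353.94 + 0.00025908 i$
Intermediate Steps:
$T = -7$ ($T = -8 + 1 = -7$)
$h = -3$
$q = i$ ($q = \sqrt{6 - 7} = \sqrt{-1} = i \approx 1.0 i$)
$w{\left(f \right)} = \frac{i + f}{-3 + f}$ ($w{\left(f \right)} = \frac{f + i}{f - 3} = \frac{i + f}{-3 + f}$)
$I{\left(Z \right)} = \frac{1}{Z + \frac{i + Z}{-3 + Z}}$ ($I{\left(Z \right)} = \frac{1}{\frac{i + Z}{-3 + Z} + Z} = \frac{1}{Z + \frac{i + Z}{-3 + Z}}$)
$354 - I{\left(16 \right)} = 354 - \frac{-3 + 16}{i + 16 + 16 \left(-3 + 16\right)} = 354 - \frac{1}{i + 16 + 16 \cdot 13} \cdot 13 = 354 - \frac{1}{i + 16 + 208} \cdot 13 = 354 - \frac{1}{224 + i} 13 = 354 - \frac{224 - i}{50177} \cdot 13 = 354 - \frac{13 \left(224 - i\right)}{50177}$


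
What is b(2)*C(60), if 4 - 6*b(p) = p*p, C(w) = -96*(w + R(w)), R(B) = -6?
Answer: 0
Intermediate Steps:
C(w) = 576 - 96*w (C(w) = -96*(w - 6) = -96*(-6 + w) = 576 - 96*w)
b(p) = ⅔ - p²/6 (b(p) = ⅔ - p*p/6 = ⅔ - p²/6)
b(2)*C(60) = (⅔ - ⅙*2²)*(576 - 96*60) = (⅔ - ⅙*4)*(576 - 5760) = (⅔ - ⅔)*(-5184) = 0*(-5184) = 0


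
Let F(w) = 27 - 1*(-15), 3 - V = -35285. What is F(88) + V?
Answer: 35330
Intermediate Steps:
V = 35288 (V = 3 - 1*(-35285) = 3 + 35285 = 35288)
F(w) = 42 (F(w) = 27 + 15 = 42)
F(88) + V = 42 + 35288 = 35330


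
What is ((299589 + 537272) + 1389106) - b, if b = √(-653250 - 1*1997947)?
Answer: 2225967 - I*√2651197 ≈ 2.226e+6 - 1628.3*I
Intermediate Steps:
b = I*√2651197 (b = √(-653250 - 1997947) = √(-2651197) = I*√2651197 ≈ 1628.3*I)
((299589 + 537272) + 1389106) - b = ((299589 + 537272) + 1389106) - I*√2651197 = (836861 + 1389106) - I*√2651197 = 2225967 - I*√2651197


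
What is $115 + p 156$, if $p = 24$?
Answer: $3859$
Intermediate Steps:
$115 + p 156 = 115 + 24 \cdot 156 = 115 + 3744 = 3859$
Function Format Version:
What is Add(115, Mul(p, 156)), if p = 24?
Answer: 3859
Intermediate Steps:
Add(115, Mul(p, 156)) = Add(115, Mul(24, 156)) = Add(115, 3744) = 3859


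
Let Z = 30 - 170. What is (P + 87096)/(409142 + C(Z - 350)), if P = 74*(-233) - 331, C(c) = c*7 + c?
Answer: 69523/405222 ≈ 0.17157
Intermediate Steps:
Z = -140
C(c) = 8*c (C(c) = 7*c + c = 8*c)
P = -17573 (P = -17242 - 331 = -17573)
(P + 87096)/(409142 + C(Z - 350)) = (-17573 + 87096)/(409142 + 8*(-140 - 350)) = 69523/(409142 + 8*(-490)) = 69523/(409142 - 3920) = 69523/405222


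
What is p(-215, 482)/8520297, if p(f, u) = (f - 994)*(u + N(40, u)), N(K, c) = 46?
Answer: -212784/2840099 ≈ -0.074921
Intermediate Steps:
p(f, u) = (-994 + f)*(46 + u) (p(f, u) = (f - 994)*(u + 46) = (-994 + f)*(46 + u))
p(-215, 482)/8520297 = (-45724 - 994*482 + 46*(-215) - 215*482)/8520297 = (-45724 - 479108 - 9890 - 103630)*(1/8520297) = -638352*1/8520297 = -212784/2840099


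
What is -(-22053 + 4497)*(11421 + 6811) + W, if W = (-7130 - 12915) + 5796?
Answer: 320066743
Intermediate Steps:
W = -14249 (W = -20045 + 5796 = -14249)
-(-22053 + 4497)*(11421 + 6811) + W = -(-22053 + 4497)*(11421 + 6811) - 14249 = -(-17556)*18232 - 14249 = -1*(-320080992) - 14249 = 320080992 - 14249 = 320066743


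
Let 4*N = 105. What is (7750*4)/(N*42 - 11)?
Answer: 62000/2183 ≈ 28.401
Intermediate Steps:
N = 105/4 (N = (1/4)*105 = 105/4 ≈ 26.250)
(7750*4)/(N*42 - 11) = (7750*4)/((105/4)*42 - 11) = 31000/(2205/2 - 11) = 31000/(2183/2) = 31000*(2/2183) = 62000/2183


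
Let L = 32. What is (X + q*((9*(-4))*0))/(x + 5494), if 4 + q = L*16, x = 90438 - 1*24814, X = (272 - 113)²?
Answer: 2809/7902 ≈ 0.35548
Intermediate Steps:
X = 25281 (X = 159² = 25281)
x = 65624 (x = 90438 - 24814 = 65624)
q = 508 (q = -4 + 32*16 = -4 + 512 = 508)
(X + q*((9*(-4))*0))/(x + 5494) = (25281 + 508*((9*(-4))*0))/(65624 + 5494) = (25281 + 508*(-36*0))/71118 = (25281 + 508*0)*(1/71118) = (25281 + 0)*(1/71118) = 25281*(1/71118) = 2809/7902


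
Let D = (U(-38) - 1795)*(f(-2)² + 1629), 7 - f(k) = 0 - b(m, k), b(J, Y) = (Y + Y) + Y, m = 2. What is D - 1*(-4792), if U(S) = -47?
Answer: -2997668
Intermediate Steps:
b(J, Y) = 3*Y (b(J, Y) = 2*Y + Y = 3*Y)
f(k) = 7 + 3*k (f(k) = 7 - (0 - 3*k) = 7 - (-3)*k = 7 + 3*k)
D = -3002460 (D = (-47 - 1795)*((7 + 3*(-2))² + 1629) = -1842*((7 - 6)² + 1629) = -1842*(1² + 1629) = -1842*(1 + 1629) = -1842*1630 = -3002460)
D - 1*(-4792) = -3002460 - 1*(-4792) = -3002460 + 4792 = -2997668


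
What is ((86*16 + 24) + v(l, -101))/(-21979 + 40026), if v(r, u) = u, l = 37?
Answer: 1299/18047 ≈ 0.071979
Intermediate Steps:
((86*16 + 24) + v(l, -101))/(-21979 + 40026) = ((86*16 + 24) - 101)/(-21979 + 40026) = ((1376 + 24) - 101)/18047 = (1400 - 101)*(1/18047) = 1299*(1/18047) = 1299/18047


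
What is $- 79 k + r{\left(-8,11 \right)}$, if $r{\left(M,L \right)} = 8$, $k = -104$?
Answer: $8224$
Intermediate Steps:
$- 79 k + r{\left(-8,11 \right)} = \left(-79\right) \left(-104\right) + 8 = 8216 + 8 = 8224$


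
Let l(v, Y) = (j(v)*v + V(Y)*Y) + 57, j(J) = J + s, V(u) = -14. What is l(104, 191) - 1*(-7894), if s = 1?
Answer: 16197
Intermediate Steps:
j(J) = 1 + J (j(J) = J + 1 = 1 + J)
l(v, Y) = 57 - 14*Y + v*(1 + v) (l(v, Y) = ((1 + v)*v - 14*Y) + 57 = (v*(1 + v) - 14*Y) + 57 = (-14*Y + v*(1 + v)) + 57 = 57 - 14*Y + v*(1 + v))
l(104, 191) - 1*(-7894) = (57 - 14*191 + 104*(1 + 104)) - 1*(-7894) = (57 - 2674 + 104*105) + 7894 = (57 - 2674 + 10920) + 7894 = 8303 + 7894 = 16197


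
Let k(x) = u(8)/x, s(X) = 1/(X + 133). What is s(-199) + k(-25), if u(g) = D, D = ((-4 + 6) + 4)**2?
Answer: -2401/1650 ≈ -1.4552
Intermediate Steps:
D = 36 (D = (2 + 4)**2 = 6**2 = 36)
u(g) = 36
s(X) = 1/(133 + X)
k(x) = 36/x
s(-199) + k(-25) = 1/(133 - 199) + 36/(-25) = 1/(-66) + 36*(-1/25) = -1/66 - 36/25 = -2401/1650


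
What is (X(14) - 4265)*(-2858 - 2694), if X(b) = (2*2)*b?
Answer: 23368368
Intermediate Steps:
X(b) = 4*b
(X(14) - 4265)*(-2858 - 2694) = (4*14 - 4265)*(-2858 - 2694) = (56 - 4265)*(-5552) = -4209*(-5552) = 23368368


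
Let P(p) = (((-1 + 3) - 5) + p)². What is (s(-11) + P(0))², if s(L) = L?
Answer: 4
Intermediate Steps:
P(p) = (-3 + p)² (P(p) = ((2 - 5) + p)² = (-3 + p)²)
(s(-11) + P(0))² = (-11 + (-3 + 0)²)² = (-11 + (-3)²)² = (-11 + 9)² = (-2)² = 4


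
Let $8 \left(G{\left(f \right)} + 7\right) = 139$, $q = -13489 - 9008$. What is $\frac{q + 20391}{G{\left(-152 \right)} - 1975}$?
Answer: $\frac{432}{403} \approx 1.072$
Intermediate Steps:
$q = -22497$
$G{\left(f \right)} = \frac{83}{8}$ ($G{\left(f \right)} = -7 + \frac{1}{8} \cdot 139 = -7 + \frac{139}{8} = \frac{83}{8}$)
$\frac{q + 20391}{G{\left(-152 \right)} - 1975} = \frac{-22497 + 20391}{\frac{83}{8} - 1975} = - \frac{2106}{- \frac{15717}{8}} = \left(-2106\right) \left(- \frac{8}{15717}\right) = \frac{432}{403}$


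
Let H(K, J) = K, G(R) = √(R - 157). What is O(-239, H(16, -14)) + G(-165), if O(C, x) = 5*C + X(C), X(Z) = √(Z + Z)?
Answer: -1195 + I*√322 + I*√478 ≈ -1195.0 + 39.808*I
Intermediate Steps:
G(R) = √(-157 + R)
X(Z) = √2*√Z (X(Z) = √(2*Z) = √2*√Z)
O(C, x) = 5*C + √2*√C
O(-239, H(16, -14)) + G(-165) = (5*(-239) + √2*√(-239)) + √(-157 - 165) = (-1195 + √2*(I*√239)) + √(-322) = (-1195 + I*√478) + I*√322 = -1195 + I*√322 + I*√478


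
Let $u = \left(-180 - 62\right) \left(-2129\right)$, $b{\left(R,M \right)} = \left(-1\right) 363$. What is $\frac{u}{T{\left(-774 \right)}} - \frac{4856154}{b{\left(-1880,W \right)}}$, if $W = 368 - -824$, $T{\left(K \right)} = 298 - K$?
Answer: $\frac{898803537}{64856} \approx 13858.0$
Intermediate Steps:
$W = 1192$ ($W = 368 + 824 = 1192$)
$b{\left(R,M \right)} = -363$
$u = 515218$ ($u = \left(-180 - 62\right) \left(-2129\right) = \left(-242\right) \left(-2129\right) = 515218$)
$\frac{u}{T{\left(-774 \right)}} - \frac{4856154}{b{\left(-1880,W \right)}} = \frac{515218}{298 - -774} - \frac{4856154}{-363} = \frac{515218}{298 + 774} - - \frac{1618718}{121} = \frac{515218}{1072} + \frac{1618718}{121} = 515218 \cdot \frac{1}{1072} + \frac{1618718}{121} = \frac{257609}{536} + \frac{1618718}{121} = \frac{898803537}{64856}$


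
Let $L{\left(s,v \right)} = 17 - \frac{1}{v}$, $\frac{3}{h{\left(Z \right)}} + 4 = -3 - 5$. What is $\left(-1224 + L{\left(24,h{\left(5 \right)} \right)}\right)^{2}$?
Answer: $1447209$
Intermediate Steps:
$h{\left(Z \right)} = - \frac{1}{4}$ ($h{\left(Z \right)} = \frac{3}{-4 - 8} = \frac{3}{-12} = 3 \left(- \frac{1}{12}\right) = - \frac{1}{4}$)
$\left(-1224 + L{\left(24,h{\left(5 \right)} \right)}\right)^{2} = \left(-1224 + \left(17 - \frac{1}{- \frac{1}{4}}\right)\right)^{2} = \left(-1224 + \left(17 - -4\right)\right)^{2} = \left(-1224 + \left(17 + 4\right)\right)^{2} = \left(-1224 + 21\right)^{2} = \left(-1203\right)^{2} = 1447209$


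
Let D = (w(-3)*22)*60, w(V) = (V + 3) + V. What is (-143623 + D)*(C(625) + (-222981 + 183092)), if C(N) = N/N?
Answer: 5886790704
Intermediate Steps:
w(V) = 3 + 2*V (w(V) = (3 + V) + V = 3 + 2*V)
C(N) = 1
D = -3960 (D = ((3 + 2*(-3))*22)*60 = ((3 - 6)*22)*60 = -3*22*60 = -66*60 = -3960)
(-143623 + D)*(C(625) + (-222981 + 183092)) = (-143623 - 3960)*(1 + (-222981 + 183092)) = -147583*(1 - 39889) = -147583*(-39888) = 5886790704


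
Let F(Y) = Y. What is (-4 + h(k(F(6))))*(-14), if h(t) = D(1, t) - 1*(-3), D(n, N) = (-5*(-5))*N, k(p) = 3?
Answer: -1036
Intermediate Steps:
D(n, N) = 25*N
h(t) = 3 + 25*t (h(t) = 25*t - 1*(-3) = 25*t + 3 = 3 + 25*t)
(-4 + h(k(F(6))))*(-14) = (-4 + (3 + 25*3))*(-14) = (-4 + (3 + 75))*(-14) = (-4 + 78)*(-14) = 74*(-14) = -1036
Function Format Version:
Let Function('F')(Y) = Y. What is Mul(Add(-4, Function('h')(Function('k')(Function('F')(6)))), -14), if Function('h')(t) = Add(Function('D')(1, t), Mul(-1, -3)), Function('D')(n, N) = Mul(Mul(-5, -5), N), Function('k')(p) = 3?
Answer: -1036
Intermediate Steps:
Function('D')(n, N) = Mul(25, N)
Function('h')(t) = Add(3, Mul(25, t)) (Function('h')(t) = Add(Mul(25, t), Mul(-1, -3)) = Add(Mul(25, t), 3) = Add(3, Mul(25, t)))
Mul(Add(-4, Function('h')(Function('k')(Function('F')(6)))), -14) = Mul(Add(-4, Add(3, Mul(25, 3))), -14) = Mul(Add(-4, Add(3, 75)), -14) = Mul(Add(-4, 78), -14) = Mul(74, -14) = -1036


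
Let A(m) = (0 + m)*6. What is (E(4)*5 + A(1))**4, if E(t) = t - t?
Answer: 1296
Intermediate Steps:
E(t) = 0
A(m) = 6*m (A(m) = m*6 = 6*m)
(E(4)*5 + A(1))**4 = (0*5 + 6*1)**4 = (0 + 6)**4 = 6**4 = 1296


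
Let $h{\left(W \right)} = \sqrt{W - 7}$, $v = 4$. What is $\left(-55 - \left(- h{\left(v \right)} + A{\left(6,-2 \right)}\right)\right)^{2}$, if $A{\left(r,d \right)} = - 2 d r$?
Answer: $\left(79 - i \sqrt{3}\right)^{2} \approx 6238.0 - 273.66 i$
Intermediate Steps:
$A{\left(r,d \right)} = - 2 d r$
$h{\left(W \right)} = \sqrt{-7 + W}$
$\left(-55 - \left(- h{\left(v \right)} + A{\left(6,-2 \right)}\right)\right)^{2} = \left(-55 + \left(\sqrt{-7 + 4} - \left(-2\right) \left(-2\right) 6\right)\right)^{2} = \left(-55 + \left(\sqrt{-3} - 24\right)\right)^{2} = \left(-55 - \left(24 - i \sqrt{3}\right)\right)^{2} = \left(-79 + i \sqrt{3}\right)^{2}$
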